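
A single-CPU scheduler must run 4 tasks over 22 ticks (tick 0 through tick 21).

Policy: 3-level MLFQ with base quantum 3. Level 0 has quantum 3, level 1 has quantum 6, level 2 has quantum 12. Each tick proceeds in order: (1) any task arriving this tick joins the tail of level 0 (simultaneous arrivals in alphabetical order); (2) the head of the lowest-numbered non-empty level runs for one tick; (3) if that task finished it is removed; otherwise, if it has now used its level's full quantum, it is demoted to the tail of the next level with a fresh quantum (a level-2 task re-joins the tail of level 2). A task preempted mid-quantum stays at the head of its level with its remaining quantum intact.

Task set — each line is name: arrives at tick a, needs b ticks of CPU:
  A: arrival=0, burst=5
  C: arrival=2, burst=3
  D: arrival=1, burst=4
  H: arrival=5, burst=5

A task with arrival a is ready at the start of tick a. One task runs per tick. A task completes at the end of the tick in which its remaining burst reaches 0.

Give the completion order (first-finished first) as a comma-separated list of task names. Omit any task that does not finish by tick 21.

t=0: L0/L1/L2 = A/-/- → run A
t=1: L0/L1/L2 = AD/-/- → run A
t=2: L0/L1/L2 = ADC/-/- → run A
t=3: L0/L1/L2 = DC/A/- → run D
t=4: L0/L1/L2 = DC/A/- → run D
t=5: L0/L1/L2 = DCH/A/- → run D
t=6: L0/L1/L2 = CH/AD/- → run C
t=7: L0/L1/L2 = CH/AD/- → run C
t=8: L0/L1/L2 = CH/AD/- → run C
t=9: L0/L1/L2 = H/AD/- → run H
t=10: L0/L1/L2 = H/AD/- → run H
t=11: L0/L1/L2 = H/AD/- → run H
t=12: L0/L1/L2 = -/ADH/- → run A
t=13: L0/L1/L2 = -/ADH/- → run A
t=14: L0/L1/L2 = -/DH/- → run D
t=15: L0/L1/L2 = -/H/- → run H
t=16: L0/L1/L2 = -/H/- → run H
t=17: (idle)
t=18: (idle)
t=19: (idle)
t=20: (idle)
t=21: (idle)

completion order = C, A, D, H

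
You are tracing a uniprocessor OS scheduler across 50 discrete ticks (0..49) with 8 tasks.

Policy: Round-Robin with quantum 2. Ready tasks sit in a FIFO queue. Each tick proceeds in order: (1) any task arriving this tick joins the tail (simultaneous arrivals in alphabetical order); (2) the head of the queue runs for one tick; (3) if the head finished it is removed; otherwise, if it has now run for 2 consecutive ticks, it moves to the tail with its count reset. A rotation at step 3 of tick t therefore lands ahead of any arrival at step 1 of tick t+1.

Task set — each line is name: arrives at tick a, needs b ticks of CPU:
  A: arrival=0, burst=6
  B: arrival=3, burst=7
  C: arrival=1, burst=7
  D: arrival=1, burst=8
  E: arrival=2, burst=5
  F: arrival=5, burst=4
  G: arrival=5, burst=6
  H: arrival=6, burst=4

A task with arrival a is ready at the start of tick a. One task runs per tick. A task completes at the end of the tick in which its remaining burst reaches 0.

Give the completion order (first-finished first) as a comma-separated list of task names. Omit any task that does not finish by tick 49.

t=0: queue=[A] q_used=0 → run A
t=1: queue=[A,C,D] q_used=1 → run A
t=2: queue=[C,D,A,E] q_used=0 → run C
t=3: queue=[C,D,A,E,B] q_used=1 → run C
t=4: queue=[D,A,E,B,C] q_used=0 → run D
t=5: queue=[D,A,E,B,C,F,G] q_used=1 → run D
t=6: queue=[A,E,B,C,F,G,D,H] q_used=0 → run A
t=7: queue=[A,E,B,C,F,G,D,H] q_used=1 → run A
t=8: queue=[E,B,C,F,G,D,H,A] q_used=0 → run E
t=9: queue=[E,B,C,F,G,D,H,A] q_used=1 → run E
t=10: queue=[B,C,F,G,D,H,A,E] q_used=0 → run B
t=11: queue=[B,C,F,G,D,H,A,E] q_used=1 → run B
t=12: queue=[C,F,G,D,H,A,E,B] q_used=0 → run C
t=13: queue=[C,F,G,D,H,A,E,B] q_used=1 → run C
t=14: queue=[F,G,D,H,A,E,B,C] q_used=0 → run F
t=15: queue=[F,G,D,H,A,E,B,C] q_used=1 → run F
t=16: queue=[G,D,H,A,E,B,C,F] q_used=0 → run G
t=17: queue=[G,D,H,A,E,B,C,F] q_used=1 → run G
t=18: queue=[D,H,A,E,B,C,F,G] q_used=0 → run D
t=19: queue=[D,H,A,E,B,C,F,G] q_used=1 → run D
t=20: queue=[H,A,E,B,C,F,G,D] q_used=0 → run H
t=21: queue=[H,A,E,B,C,F,G,D] q_used=1 → run H
t=22: queue=[A,E,B,C,F,G,D,H] q_used=0 → run A
t=23: queue=[A,E,B,C,F,G,D,H] q_used=1 → run A
t=24: queue=[E,B,C,F,G,D,H] q_used=0 → run E
t=25: queue=[E,B,C,F,G,D,H] q_used=1 → run E
t=26: queue=[B,C,F,G,D,H,E] q_used=0 → run B
t=27: queue=[B,C,F,G,D,H,E] q_used=1 → run B
t=28: queue=[C,F,G,D,H,E,B] q_used=0 → run C
t=29: queue=[C,F,G,D,H,E,B] q_used=1 → run C
t=30: queue=[F,G,D,H,E,B,C] q_used=0 → run F
t=31: queue=[F,G,D,H,E,B,C] q_used=1 → run F
t=32: queue=[G,D,H,E,B,C] q_used=0 → run G
t=33: queue=[G,D,H,E,B,C] q_used=1 → run G
t=34: queue=[D,H,E,B,C,G] q_used=0 → run D
t=35: queue=[D,H,E,B,C,G] q_used=1 → run D
t=36: queue=[H,E,B,C,G,D] q_used=0 → run H
t=37: queue=[H,E,B,C,G,D] q_used=1 → run H
t=38: queue=[E,B,C,G,D] q_used=0 → run E
t=39: queue=[B,C,G,D] q_used=0 → run B
t=40: queue=[B,C,G,D] q_used=1 → run B
t=41: queue=[C,G,D,B] q_used=0 → run C
t=42: queue=[G,D,B] q_used=0 → run G
t=43: queue=[G,D,B] q_used=1 → run G
t=44: queue=[D,B] q_used=0 → run D
t=45: queue=[D,B] q_used=1 → run D
t=46: queue=[B] q_used=0 → run B
t=47: (idle)
t=48: (idle)
t=49: (idle)

completion order = A, F, H, E, C, G, D, B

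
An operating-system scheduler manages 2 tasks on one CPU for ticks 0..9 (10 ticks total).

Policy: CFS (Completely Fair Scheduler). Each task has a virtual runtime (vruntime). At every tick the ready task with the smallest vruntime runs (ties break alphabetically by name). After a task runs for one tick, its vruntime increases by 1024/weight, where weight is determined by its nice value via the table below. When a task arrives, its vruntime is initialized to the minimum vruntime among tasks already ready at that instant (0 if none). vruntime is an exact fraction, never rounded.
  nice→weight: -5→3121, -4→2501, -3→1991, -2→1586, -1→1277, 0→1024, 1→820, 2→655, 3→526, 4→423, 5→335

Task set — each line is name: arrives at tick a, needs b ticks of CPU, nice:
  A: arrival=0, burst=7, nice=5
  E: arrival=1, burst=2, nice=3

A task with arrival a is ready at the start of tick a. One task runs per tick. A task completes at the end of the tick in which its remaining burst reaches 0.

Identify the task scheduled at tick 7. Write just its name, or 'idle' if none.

running at tick 7 = A

t=0: vr[A=0] → run A
t=1: vr[A=1024/335 E=1024/335] → run A
t=2: vr[A=2048/335 E=1024/335] → run E
t=3: vr[A=2048/335 E=440832/88105] → run E
t=4: vr[A=2048/335] → run A
t=5: vr[A=3072/335] → run A
t=6: vr[A=4096/335] → run A
t=7: vr[A=1024/67] → run A
t=8: vr[A=6144/335] → run A
t=9: (idle)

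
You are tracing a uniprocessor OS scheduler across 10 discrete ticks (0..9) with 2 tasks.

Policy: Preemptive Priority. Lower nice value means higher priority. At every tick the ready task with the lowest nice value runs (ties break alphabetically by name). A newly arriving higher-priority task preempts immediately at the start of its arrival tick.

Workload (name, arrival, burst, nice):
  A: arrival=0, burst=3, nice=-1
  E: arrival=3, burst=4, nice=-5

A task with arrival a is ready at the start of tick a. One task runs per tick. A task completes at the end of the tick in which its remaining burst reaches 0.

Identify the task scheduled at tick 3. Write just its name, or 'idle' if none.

running at tick 3 = E

t=0: ready={A} → run A
t=1: ready={A} → run A
t=2: ready={A} → run A
t=3: ready={E} → run E
t=4: ready={E} → run E
t=5: ready={E} → run E
t=6: ready={E} → run E
t=7: (idle)
t=8: (idle)
t=9: (idle)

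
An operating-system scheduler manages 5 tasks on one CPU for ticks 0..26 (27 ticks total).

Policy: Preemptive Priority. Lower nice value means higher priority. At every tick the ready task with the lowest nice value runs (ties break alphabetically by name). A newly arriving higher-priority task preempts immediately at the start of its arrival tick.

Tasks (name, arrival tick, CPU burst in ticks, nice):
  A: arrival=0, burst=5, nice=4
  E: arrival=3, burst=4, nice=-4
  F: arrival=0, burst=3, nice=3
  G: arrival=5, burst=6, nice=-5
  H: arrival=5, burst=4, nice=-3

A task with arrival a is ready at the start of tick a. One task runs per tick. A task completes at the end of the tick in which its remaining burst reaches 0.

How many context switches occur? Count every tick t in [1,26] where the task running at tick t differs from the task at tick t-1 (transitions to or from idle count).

t=0: ready={A,F} → run F
t=1: ready={A,F} → run F
t=2: ready={A,F} → run F
t=3: ready={A,E} → run E
t=4: ready={A,E} → run E
t=5: ready={A,E,G,H} → run G
t=6: ready={A,E,G,H} → run G
t=7: ready={A,E,G,H} → run G
t=8: ready={A,E,G,H} → run G
t=9: ready={A,E,G,H} → run G
t=10: ready={A,E,G,H} → run G
t=11: ready={A,E,H} → run E
t=12: ready={A,E,H} → run E
t=13: ready={A,H} → run H
t=14: ready={A,H} → run H
t=15: ready={A,H} → run H
t=16: ready={A,H} → run H
t=17: ready={A} → run A
t=18: ready={A} → run A
t=19: ready={A} → run A
t=20: ready={A} → run A
t=21: ready={A} → run A
t=22: (idle)
t=23: (idle)
t=24: (idle)
t=25: (idle)
t=26: (idle)

context switches = 6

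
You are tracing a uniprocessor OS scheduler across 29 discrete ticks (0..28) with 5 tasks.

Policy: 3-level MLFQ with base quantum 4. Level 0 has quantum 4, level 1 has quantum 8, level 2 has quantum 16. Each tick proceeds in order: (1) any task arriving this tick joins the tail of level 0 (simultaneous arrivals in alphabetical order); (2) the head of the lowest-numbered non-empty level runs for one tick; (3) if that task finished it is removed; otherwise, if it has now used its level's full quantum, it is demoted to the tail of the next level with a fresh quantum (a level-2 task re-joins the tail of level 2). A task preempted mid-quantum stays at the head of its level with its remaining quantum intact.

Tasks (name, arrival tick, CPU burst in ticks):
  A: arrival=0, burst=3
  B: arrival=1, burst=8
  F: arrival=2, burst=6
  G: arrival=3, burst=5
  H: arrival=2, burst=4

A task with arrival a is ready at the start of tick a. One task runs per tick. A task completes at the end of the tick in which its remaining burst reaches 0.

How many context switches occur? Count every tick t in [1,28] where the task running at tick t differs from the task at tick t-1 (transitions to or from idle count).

context switches = 8

t=0: L0/L1/L2 = A/-/- → run A
t=1: L0/L1/L2 = AB/-/- → run A
t=2: L0/L1/L2 = ABFH/-/- → run A
t=3: L0/L1/L2 = BFHG/-/- → run B
t=4: L0/L1/L2 = BFHG/-/- → run B
t=5: L0/L1/L2 = BFHG/-/- → run B
t=6: L0/L1/L2 = BFHG/-/- → run B
t=7: L0/L1/L2 = FHG/B/- → run F
t=8: L0/L1/L2 = FHG/B/- → run F
t=9: L0/L1/L2 = FHG/B/- → run F
t=10: L0/L1/L2 = FHG/B/- → run F
t=11: L0/L1/L2 = HG/BF/- → run H
t=12: L0/L1/L2 = HG/BF/- → run H
t=13: L0/L1/L2 = HG/BF/- → run H
t=14: L0/L1/L2 = HG/BF/- → run H
t=15: L0/L1/L2 = G/BF/- → run G
t=16: L0/L1/L2 = G/BF/- → run G
t=17: L0/L1/L2 = G/BF/- → run G
t=18: L0/L1/L2 = G/BF/- → run G
t=19: L0/L1/L2 = -/BFG/- → run B
t=20: L0/L1/L2 = -/BFG/- → run B
t=21: L0/L1/L2 = -/BFG/- → run B
t=22: L0/L1/L2 = -/BFG/- → run B
t=23: L0/L1/L2 = -/FG/- → run F
t=24: L0/L1/L2 = -/FG/- → run F
t=25: L0/L1/L2 = -/G/- → run G
t=26: (idle)
t=27: (idle)
t=28: (idle)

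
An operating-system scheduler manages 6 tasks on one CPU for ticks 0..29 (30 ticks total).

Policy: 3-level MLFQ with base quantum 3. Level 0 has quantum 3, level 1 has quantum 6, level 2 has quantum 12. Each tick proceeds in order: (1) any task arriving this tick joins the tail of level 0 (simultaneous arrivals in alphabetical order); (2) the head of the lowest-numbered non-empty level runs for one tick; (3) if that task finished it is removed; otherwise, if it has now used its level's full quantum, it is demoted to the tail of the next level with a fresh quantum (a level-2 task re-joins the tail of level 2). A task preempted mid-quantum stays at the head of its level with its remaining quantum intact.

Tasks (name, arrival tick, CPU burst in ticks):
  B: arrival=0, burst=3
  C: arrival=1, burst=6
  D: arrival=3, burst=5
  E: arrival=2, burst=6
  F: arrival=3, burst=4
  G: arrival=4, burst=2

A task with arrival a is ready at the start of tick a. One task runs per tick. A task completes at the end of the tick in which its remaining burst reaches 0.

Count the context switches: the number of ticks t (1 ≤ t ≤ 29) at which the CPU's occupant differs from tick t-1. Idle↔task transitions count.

context switches = 10

t=0: L0/L1/L2 = B/-/- → run B
t=1: L0/L1/L2 = BC/-/- → run B
t=2: L0/L1/L2 = BCE/-/- → run B
t=3: L0/L1/L2 = CEDF/-/- → run C
t=4: L0/L1/L2 = CEDFG/-/- → run C
t=5: L0/L1/L2 = CEDFG/-/- → run C
t=6: L0/L1/L2 = EDFG/C/- → run E
t=7: L0/L1/L2 = EDFG/C/- → run E
t=8: L0/L1/L2 = EDFG/C/- → run E
t=9: L0/L1/L2 = DFG/CE/- → run D
t=10: L0/L1/L2 = DFG/CE/- → run D
t=11: L0/L1/L2 = DFG/CE/- → run D
t=12: L0/L1/L2 = FG/CED/- → run F
t=13: L0/L1/L2 = FG/CED/- → run F
t=14: L0/L1/L2 = FG/CED/- → run F
t=15: L0/L1/L2 = G/CEDF/- → run G
t=16: L0/L1/L2 = G/CEDF/- → run G
t=17: L0/L1/L2 = -/CEDF/- → run C
t=18: L0/L1/L2 = -/CEDF/- → run C
t=19: L0/L1/L2 = -/CEDF/- → run C
t=20: L0/L1/L2 = -/EDF/- → run E
t=21: L0/L1/L2 = -/EDF/- → run E
t=22: L0/L1/L2 = -/EDF/- → run E
t=23: L0/L1/L2 = -/DF/- → run D
t=24: L0/L1/L2 = -/DF/- → run D
t=25: L0/L1/L2 = -/F/- → run F
t=26: (idle)
t=27: (idle)
t=28: (idle)
t=29: (idle)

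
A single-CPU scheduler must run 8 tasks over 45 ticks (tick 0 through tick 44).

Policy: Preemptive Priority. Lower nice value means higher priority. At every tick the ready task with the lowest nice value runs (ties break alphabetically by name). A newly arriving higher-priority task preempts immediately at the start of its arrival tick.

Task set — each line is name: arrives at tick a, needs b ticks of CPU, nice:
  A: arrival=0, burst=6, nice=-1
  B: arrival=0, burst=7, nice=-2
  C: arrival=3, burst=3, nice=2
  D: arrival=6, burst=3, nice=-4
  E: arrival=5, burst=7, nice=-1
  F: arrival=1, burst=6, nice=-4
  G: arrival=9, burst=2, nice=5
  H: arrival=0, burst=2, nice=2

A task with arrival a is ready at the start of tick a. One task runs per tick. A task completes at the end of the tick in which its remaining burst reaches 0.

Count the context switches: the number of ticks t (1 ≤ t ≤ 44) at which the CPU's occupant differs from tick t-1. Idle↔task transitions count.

t=0: ready={A,B,H} → run B
t=1: ready={A,B,F,H} → run F
t=2: ready={A,B,F,H} → run F
t=3: ready={A,B,C,F,H} → run F
t=4: ready={A,B,C,F,H} → run F
t=5: ready={A,B,C,E,F,H} → run F
t=6: ready={A,B,C,D,E,F,H} → run D
t=7: ready={A,B,C,D,E,F,H} → run D
t=8: ready={A,B,C,D,E,F,H} → run D
t=9: ready={A,B,C,E,F,G,H} → run F
t=10: ready={A,B,C,E,G,H} → run B
t=11: ready={A,B,C,E,G,H} → run B
t=12: ready={A,B,C,E,G,H} → run B
t=13: ready={A,B,C,E,G,H} → run B
t=14: ready={A,B,C,E,G,H} → run B
t=15: ready={A,B,C,E,G,H} → run B
t=16: ready={A,C,E,G,H} → run A
t=17: ready={A,C,E,G,H} → run A
t=18: ready={A,C,E,G,H} → run A
t=19: ready={A,C,E,G,H} → run A
t=20: ready={A,C,E,G,H} → run A
t=21: ready={A,C,E,G,H} → run A
t=22: ready={C,E,G,H} → run E
t=23: ready={C,E,G,H} → run E
t=24: ready={C,E,G,H} → run E
t=25: ready={C,E,G,H} → run E
t=26: ready={C,E,G,H} → run E
t=27: ready={C,E,G,H} → run E
t=28: ready={C,E,G,H} → run E
t=29: ready={C,G,H} → run C
t=30: ready={C,G,H} → run C
t=31: ready={C,G,H} → run C
t=32: ready={G,H} → run H
t=33: ready={G,H} → run H
t=34: ready={G} → run G
t=35: ready={G} → run G
t=36: (idle)
t=37: (idle)
t=38: (idle)
t=39: (idle)
t=40: (idle)
t=41: (idle)
t=42: (idle)
t=43: (idle)
t=44: (idle)

context switches = 10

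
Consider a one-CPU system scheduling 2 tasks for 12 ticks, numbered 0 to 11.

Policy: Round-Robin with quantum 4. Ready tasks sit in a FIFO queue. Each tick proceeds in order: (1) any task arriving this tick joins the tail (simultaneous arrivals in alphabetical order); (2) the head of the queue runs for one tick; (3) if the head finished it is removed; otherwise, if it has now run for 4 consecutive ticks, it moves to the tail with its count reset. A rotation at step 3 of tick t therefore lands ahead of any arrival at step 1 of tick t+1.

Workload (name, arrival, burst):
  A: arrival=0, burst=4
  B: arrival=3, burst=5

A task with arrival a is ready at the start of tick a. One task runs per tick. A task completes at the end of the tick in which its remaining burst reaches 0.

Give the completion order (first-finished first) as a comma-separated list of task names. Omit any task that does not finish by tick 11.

completion order = A, B

t=0: queue=[A] q_used=0 → run A
t=1: queue=[A] q_used=1 → run A
t=2: queue=[A] q_used=2 → run A
t=3: queue=[A,B] q_used=3 → run A
t=4: queue=[B] q_used=0 → run B
t=5: queue=[B] q_used=1 → run B
t=6: queue=[B] q_used=2 → run B
t=7: queue=[B] q_used=3 → run B
t=8: queue=[B] q_used=0 → run B
t=9: (idle)
t=10: (idle)
t=11: (idle)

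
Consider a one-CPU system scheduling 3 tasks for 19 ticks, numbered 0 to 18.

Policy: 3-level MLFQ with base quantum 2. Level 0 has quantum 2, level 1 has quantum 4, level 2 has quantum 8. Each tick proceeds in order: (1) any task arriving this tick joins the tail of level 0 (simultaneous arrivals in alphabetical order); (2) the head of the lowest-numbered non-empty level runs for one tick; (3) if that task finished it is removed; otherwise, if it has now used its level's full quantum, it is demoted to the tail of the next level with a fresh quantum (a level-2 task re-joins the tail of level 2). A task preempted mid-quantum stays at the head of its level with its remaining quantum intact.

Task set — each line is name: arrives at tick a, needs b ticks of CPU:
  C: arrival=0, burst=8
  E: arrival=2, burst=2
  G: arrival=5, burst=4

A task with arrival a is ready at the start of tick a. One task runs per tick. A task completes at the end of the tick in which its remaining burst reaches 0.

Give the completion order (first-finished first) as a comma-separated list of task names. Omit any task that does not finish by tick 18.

t=0: L0/L1/L2 = C/-/- → run C
t=1: L0/L1/L2 = C/-/- → run C
t=2: L0/L1/L2 = E/C/- → run E
t=3: L0/L1/L2 = E/C/- → run E
t=4: L0/L1/L2 = -/C/- → run C
t=5: L0/L1/L2 = G/C/- → run G
t=6: L0/L1/L2 = G/C/- → run G
t=7: L0/L1/L2 = -/CG/- → run C
t=8: L0/L1/L2 = -/CG/- → run C
t=9: L0/L1/L2 = -/CG/- → run C
t=10: L0/L1/L2 = -/G/C → run G
t=11: L0/L1/L2 = -/G/C → run G
t=12: L0/L1/L2 = -/-/C → run C
t=13: L0/L1/L2 = -/-/C → run C
t=14: (idle)
t=15: (idle)
t=16: (idle)
t=17: (idle)
t=18: (idle)

completion order = E, G, C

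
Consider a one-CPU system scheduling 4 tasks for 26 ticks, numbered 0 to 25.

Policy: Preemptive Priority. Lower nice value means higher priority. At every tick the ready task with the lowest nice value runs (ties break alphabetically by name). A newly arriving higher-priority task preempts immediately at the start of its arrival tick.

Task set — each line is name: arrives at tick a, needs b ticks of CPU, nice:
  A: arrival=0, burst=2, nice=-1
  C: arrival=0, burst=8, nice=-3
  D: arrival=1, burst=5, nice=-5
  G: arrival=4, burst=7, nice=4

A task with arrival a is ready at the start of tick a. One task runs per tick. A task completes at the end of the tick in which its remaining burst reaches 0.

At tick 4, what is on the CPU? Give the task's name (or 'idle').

running at tick 4 = D

t=0: ready={A,C} → run C
t=1: ready={A,C,D} → run D
t=2: ready={A,C,D} → run D
t=3: ready={A,C,D} → run D
t=4: ready={A,C,D,G} → run D
t=5: ready={A,C,D,G} → run D
t=6: ready={A,C,G} → run C
t=7: ready={A,C,G} → run C
t=8: ready={A,C,G} → run C
t=9: ready={A,C,G} → run C
t=10: ready={A,C,G} → run C
t=11: ready={A,C,G} → run C
t=12: ready={A,C,G} → run C
t=13: ready={A,G} → run A
t=14: ready={A,G} → run A
t=15: ready={G} → run G
t=16: ready={G} → run G
t=17: ready={G} → run G
t=18: ready={G} → run G
t=19: ready={G} → run G
t=20: ready={G} → run G
t=21: ready={G} → run G
t=22: (idle)
t=23: (idle)
t=24: (idle)
t=25: (idle)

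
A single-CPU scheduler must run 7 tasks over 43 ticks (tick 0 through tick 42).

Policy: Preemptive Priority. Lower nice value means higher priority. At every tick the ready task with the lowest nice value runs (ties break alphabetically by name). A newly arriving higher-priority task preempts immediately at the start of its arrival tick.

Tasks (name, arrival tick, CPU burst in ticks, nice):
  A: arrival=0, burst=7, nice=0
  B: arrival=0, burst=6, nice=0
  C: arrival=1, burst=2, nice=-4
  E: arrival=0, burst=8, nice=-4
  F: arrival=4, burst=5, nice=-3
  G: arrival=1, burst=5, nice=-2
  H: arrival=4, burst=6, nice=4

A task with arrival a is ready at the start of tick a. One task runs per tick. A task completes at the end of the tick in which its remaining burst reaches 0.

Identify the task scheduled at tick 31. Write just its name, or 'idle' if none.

running at tick 31 = B

t=0: ready={A,B,E} → run E
t=1: ready={A,B,C,E,G} → run C
t=2: ready={A,B,C,E,G} → run C
t=3: ready={A,B,E,G} → run E
t=4: ready={A,B,E,F,G,H} → run E
t=5: ready={A,B,E,F,G,H} → run E
t=6: ready={A,B,E,F,G,H} → run E
t=7: ready={A,B,E,F,G,H} → run E
t=8: ready={A,B,E,F,G,H} → run E
t=9: ready={A,B,E,F,G,H} → run E
t=10: ready={A,B,F,G,H} → run F
t=11: ready={A,B,F,G,H} → run F
t=12: ready={A,B,F,G,H} → run F
t=13: ready={A,B,F,G,H} → run F
t=14: ready={A,B,F,G,H} → run F
t=15: ready={A,B,G,H} → run G
t=16: ready={A,B,G,H} → run G
t=17: ready={A,B,G,H} → run G
t=18: ready={A,B,G,H} → run G
t=19: ready={A,B,G,H} → run G
t=20: ready={A,B,H} → run A
t=21: ready={A,B,H} → run A
t=22: ready={A,B,H} → run A
t=23: ready={A,B,H} → run A
t=24: ready={A,B,H} → run A
t=25: ready={A,B,H} → run A
t=26: ready={A,B,H} → run A
t=27: ready={B,H} → run B
t=28: ready={B,H} → run B
t=29: ready={B,H} → run B
t=30: ready={B,H} → run B
t=31: ready={B,H} → run B
t=32: ready={B,H} → run B
t=33: ready={H} → run H
t=34: ready={H} → run H
t=35: ready={H} → run H
t=36: ready={H} → run H
t=37: ready={H} → run H
t=38: ready={H} → run H
t=39: (idle)
t=40: (idle)
t=41: (idle)
t=42: (idle)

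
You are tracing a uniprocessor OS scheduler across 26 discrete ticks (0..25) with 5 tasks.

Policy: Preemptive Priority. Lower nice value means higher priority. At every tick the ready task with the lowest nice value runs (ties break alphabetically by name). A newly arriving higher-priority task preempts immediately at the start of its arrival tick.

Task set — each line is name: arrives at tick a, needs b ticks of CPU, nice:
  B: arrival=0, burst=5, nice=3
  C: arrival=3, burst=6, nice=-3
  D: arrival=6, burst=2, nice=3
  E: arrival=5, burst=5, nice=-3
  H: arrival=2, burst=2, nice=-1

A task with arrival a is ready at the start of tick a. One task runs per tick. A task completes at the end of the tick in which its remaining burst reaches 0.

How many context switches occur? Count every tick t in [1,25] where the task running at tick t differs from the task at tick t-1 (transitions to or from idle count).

context switches = 7

t=0: ready={B} → run B
t=1: ready={B} → run B
t=2: ready={B,H} → run H
t=3: ready={B,C,H} → run C
t=4: ready={B,C,H} → run C
t=5: ready={B,C,E,H} → run C
t=6: ready={B,C,D,E,H} → run C
t=7: ready={B,C,D,E,H} → run C
t=8: ready={B,C,D,E,H} → run C
t=9: ready={B,D,E,H} → run E
t=10: ready={B,D,E,H} → run E
t=11: ready={B,D,E,H} → run E
t=12: ready={B,D,E,H} → run E
t=13: ready={B,D,E,H} → run E
t=14: ready={B,D,H} → run H
t=15: ready={B,D} → run B
t=16: ready={B,D} → run B
t=17: ready={B,D} → run B
t=18: ready={D} → run D
t=19: ready={D} → run D
t=20: (idle)
t=21: (idle)
t=22: (idle)
t=23: (idle)
t=24: (idle)
t=25: (idle)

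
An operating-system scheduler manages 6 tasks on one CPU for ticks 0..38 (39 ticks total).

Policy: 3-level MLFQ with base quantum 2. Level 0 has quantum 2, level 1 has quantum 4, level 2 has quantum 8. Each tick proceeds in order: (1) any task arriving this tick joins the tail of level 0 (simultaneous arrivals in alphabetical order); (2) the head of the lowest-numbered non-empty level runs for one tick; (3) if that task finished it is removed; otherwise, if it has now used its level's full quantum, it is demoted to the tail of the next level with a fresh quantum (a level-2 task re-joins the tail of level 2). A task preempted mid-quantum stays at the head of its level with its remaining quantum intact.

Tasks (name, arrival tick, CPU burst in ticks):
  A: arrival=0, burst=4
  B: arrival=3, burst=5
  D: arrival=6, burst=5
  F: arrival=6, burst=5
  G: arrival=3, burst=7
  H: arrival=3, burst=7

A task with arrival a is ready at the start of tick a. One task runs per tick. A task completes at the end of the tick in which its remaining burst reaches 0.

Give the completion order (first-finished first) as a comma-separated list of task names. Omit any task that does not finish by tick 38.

completion order = A, B, D, F, G, H

t=0: L0/L1/L2 = A/-/- → run A
t=1: L0/L1/L2 = A/-/- → run A
t=2: L0/L1/L2 = -/A/- → run A
t=3: L0/L1/L2 = BGH/A/- → run B
t=4: L0/L1/L2 = BGH/A/- → run B
t=5: L0/L1/L2 = GH/AB/- → run G
t=6: L0/L1/L2 = GHDF/AB/- → run G
t=7: L0/L1/L2 = HDF/ABG/- → run H
t=8: L0/L1/L2 = HDF/ABG/- → run H
t=9: L0/L1/L2 = DF/ABGH/- → run D
t=10: L0/L1/L2 = DF/ABGH/- → run D
t=11: L0/L1/L2 = F/ABGHD/- → run F
t=12: L0/L1/L2 = F/ABGHD/- → run F
t=13: L0/L1/L2 = -/ABGHDF/- → run A
t=14: L0/L1/L2 = -/BGHDF/- → run B
t=15: L0/L1/L2 = -/BGHDF/- → run B
t=16: L0/L1/L2 = -/BGHDF/- → run B
t=17: L0/L1/L2 = -/GHDF/- → run G
t=18: L0/L1/L2 = -/GHDF/- → run G
t=19: L0/L1/L2 = -/GHDF/- → run G
t=20: L0/L1/L2 = -/GHDF/- → run G
t=21: L0/L1/L2 = -/HDF/G → run H
t=22: L0/L1/L2 = -/HDF/G → run H
t=23: L0/L1/L2 = -/HDF/G → run H
t=24: L0/L1/L2 = -/HDF/G → run H
t=25: L0/L1/L2 = -/DF/GH → run D
t=26: L0/L1/L2 = -/DF/GH → run D
t=27: L0/L1/L2 = -/DF/GH → run D
t=28: L0/L1/L2 = -/F/GH → run F
t=29: L0/L1/L2 = -/F/GH → run F
t=30: L0/L1/L2 = -/F/GH → run F
t=31: L0/L1/L2 = -/-/GH → run G
t=32: L0/L1/L2 = -/-/H → run H
t=33: (idle)
t=34: (idle)
t=35: (idle)
t=36: (idle)
t=37: (idle)
t=38: (idle)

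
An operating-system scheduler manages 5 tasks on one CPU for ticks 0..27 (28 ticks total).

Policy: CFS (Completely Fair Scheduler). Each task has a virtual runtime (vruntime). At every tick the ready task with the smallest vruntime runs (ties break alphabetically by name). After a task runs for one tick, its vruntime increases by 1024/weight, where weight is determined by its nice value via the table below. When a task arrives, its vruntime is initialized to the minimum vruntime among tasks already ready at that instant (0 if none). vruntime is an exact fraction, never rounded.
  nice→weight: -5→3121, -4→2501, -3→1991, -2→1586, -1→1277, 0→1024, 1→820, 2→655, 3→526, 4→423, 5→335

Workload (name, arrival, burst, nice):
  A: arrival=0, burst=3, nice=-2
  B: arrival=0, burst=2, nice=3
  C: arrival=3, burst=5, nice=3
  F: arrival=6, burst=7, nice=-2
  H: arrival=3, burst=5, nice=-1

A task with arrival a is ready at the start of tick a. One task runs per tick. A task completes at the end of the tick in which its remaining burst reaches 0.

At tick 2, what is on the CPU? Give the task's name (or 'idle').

t=0: vr[A=0 B=0] → run A
t=1: vr[A=512/793 B=0] → run B
t=2: vr[A=512/793 B=512/263] → run A
t=3: vr[A=1024/793 B=512/263 C=1024/793 H=1024/793] → run A
t=4: vr[B=512/263 C=1024/793 H=1024/793] → run C
t=5: vr[B=512/263 C=675328/208559 H=1024/793] → run H
t=6: vr[B=512/263 C=675328/208559 F=512/263 H=2119680/1012661] → run B
t=7: vr[C=675328/208559 F=512/263 H=2119680/1012661] → run F
t=8: vr[C=675328/208559 F=540672/208559 H=2119680/1012661] → run H
t=9: vr[C=675328/208559 F=540672/208559 H=2931712/1012661] → run F
t=10: vr[C=675328/208559 F=675328/208559 H=2931712/1012661] → run H
t=11: vr[C=675328/208559 F=675328/208559 H=3743744/1012661] → run C
t=12: vr[C=1081344/208559 F=675328/208559 H=3743744/1012661] → run F
t=13: vr[C=1081344/208559 F=809984/208559 H=3743744/1012661] → run H
t=14: vr[C=1081344/208559 F=809984/208559 H=4555776/1012661] → run F
t=15: vr[C=1081344/208559 F=944640/208559 H=4555776/1012661] → run H
t=16: vr[C=1081344/208559 F=944640/208559] → run F
t=17: vr[C=1081344/208559 F=1079296/208559] → run F
t=18: vr[C=1081344/208559 F=1213952/208559] → run C
t=19: vr[C=1487360/208559 F=1213952/208559] → run F
t=20: vr[C=1487360/208559] → run C
t=21: vr[C=1893376/208559] → run C
t=22: (idle)
t=23: (idle)
t=24: (idle)
t=25: (idle)
t=26: (idle)
t=27: (idle)

running at tick 2 = A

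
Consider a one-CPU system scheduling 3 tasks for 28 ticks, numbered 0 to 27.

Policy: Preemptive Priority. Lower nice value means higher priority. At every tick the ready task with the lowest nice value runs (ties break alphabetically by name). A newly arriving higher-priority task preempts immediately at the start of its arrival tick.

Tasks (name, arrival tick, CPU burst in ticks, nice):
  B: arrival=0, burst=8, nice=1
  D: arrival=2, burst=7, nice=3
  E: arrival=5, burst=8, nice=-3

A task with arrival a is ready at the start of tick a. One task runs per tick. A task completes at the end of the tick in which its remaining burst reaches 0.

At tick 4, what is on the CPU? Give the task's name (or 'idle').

running at tick 4 = B

t=0: ready={B} → run B
t=1: ready={B} → run B
t=2: ready={B,D} → run B
t=3: ready={B,D} → run B
t=4: ready={B,D} → run B
t=5: ready={B,D,E} → run E
t=6: ready={B,D,E} → run E
t=7: ready={B,D,E} → run E
t=8: ready={B,D,E} → run E
t=9: ready={B,D,E} → run E
t=10: ready={B,D,E} → run E
t=11: ready={B,D,E} → run E
t=12: ready={B,D,E} → run E
t=13: ready={B,D} → run B
t=14: ready={B,D} → run B
t=15: ready={B,D} → run B
t=16: ready={D} → run D
t=17: ready={D} → run D
t=18: ready={D} → run D
t=19: ready={D} → run D
t=20: ready={D} → run D
t=21: ready={D} → run D
t=22: ready={D} → run D
t=23: (idle)
t=24: (idle)
t=25: (idle)
t=26: (idle)
t=27: (idle)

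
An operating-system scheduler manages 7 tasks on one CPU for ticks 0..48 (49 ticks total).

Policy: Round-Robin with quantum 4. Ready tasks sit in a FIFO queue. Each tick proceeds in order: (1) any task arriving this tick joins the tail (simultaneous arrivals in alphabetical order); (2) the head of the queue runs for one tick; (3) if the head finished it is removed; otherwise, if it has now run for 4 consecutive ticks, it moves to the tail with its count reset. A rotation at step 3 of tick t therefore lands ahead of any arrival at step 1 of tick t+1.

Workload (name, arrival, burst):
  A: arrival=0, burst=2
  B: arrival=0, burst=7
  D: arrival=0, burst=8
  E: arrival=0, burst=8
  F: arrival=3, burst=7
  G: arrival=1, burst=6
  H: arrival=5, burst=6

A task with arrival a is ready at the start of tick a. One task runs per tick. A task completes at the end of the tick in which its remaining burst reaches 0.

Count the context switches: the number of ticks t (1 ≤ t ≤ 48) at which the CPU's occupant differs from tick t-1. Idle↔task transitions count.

context switches = 13

t=0: queue=[A,B,D,E] q_used=0 → run A
t=1: queue=[A,B,D,E,G] q_used=1 → run A
t=2: queue=[B,D,E,G] q_used=0 → run B
t=3: queue=[B,D,E,G,F] q_used=1 → run B
t=4: queue=[B,D,E,G,F] q_used=2 → run B
t=5: queue=[B,D,E,G,F,H] q_used=3 → run B
t=6: queue=[D,E,G,F,H,B] q_used=0 → run D
t=7: queue=[D,E,G,F,H,B] q_used=1 → run D
t=8: queue=[D,E,G,F,H,B] q_used=2 → run D
t=9: queue=[D,E,G,F,H,B] q_used=3 → run D
t=10: queue=[E,G,F,H,B,D] q_used=0 → run E
t=11: queue=[E,G,F,H,B,D] q_used=1 → run E
t=12: queue=[E,G,F,H,B,D] q_used=2 → run E
t=13: queue=[E,G,F,H,B,D] q_used=3 → run E
t=14: queue=[G,F,H,B,D,E] q_used=0 → run G
t=15: queue=[G,F,H,B,D,E] q_used=1 → run G
t=16: queue=[G,F,H,B,D,E] q_used=2 → run G
t=17: queue=[G,F,H,B,D,E] q_used=3 → run G
t=18: queue=[F,H,B,D,E,G] q_used=0 → run F
t=19: queue=[F,H,B,D,E,G] q_used=1 → run F
t=20: queue=[F,H,B,D,E,G] q_used=2 → run F
t=21: queue=[F,H,B,D,E,G] q_used=3 → run F
t=22: queue=[H,B,D,E,G,F] q_used=0 → run H
t=23: queue=[H,B,D,E,G,F] q_used=1 → run H
t=24: queue=[H,B,D,E,G,F] q_used=2 → run H
t=25: queue=[H,B,D,E,G,F] q_used=3 → run H
t=26: queue=[B,D,E,G,F,H] q_used=0 → run B
t=27: queue=[B,D,E,G,F,H] q_used=1 → run B
t=28: queue=[B,D,E,G,F,H] q_used=2 → run B
t=29: queue=[D,E,G,F,H] q_used=0 → run D
t=30: queue=[D,E,G,F,H] q_used=1 → run D
t=31: queue=[D,E,G,F,H] q_used=2 → run D
t=32: queue=[D,E,G,F,H] q_used=3 → run D
t=33: queue=[E,G,F,H] q_used=0 → run E
t=34: queue=[E,G,F,H] q_used=1 → run E
t=35: queue=[E,G,F,H] q_used=2 → run E
t=36: queue=[E,G,F,H] q_used=3 → run E
t=37: queue=[G,F,H] q_used=0 → run G
t=38: queue=[G,F,H] q_used=1 → run G
t=39: queue=[F,H] q_used=0 → run F
t=40: queue=[F,H] q_used=1 → run F
t=41: queue=[F,H] q_used=2 → run F
t=42: queue=[H] q_used=0 → run H
t=43: queue=[H] q_used=1 → run H
t=44: (idle)
t=45: (idle)
t=46: (idle)
t=47: (idle)
t=48: (idle)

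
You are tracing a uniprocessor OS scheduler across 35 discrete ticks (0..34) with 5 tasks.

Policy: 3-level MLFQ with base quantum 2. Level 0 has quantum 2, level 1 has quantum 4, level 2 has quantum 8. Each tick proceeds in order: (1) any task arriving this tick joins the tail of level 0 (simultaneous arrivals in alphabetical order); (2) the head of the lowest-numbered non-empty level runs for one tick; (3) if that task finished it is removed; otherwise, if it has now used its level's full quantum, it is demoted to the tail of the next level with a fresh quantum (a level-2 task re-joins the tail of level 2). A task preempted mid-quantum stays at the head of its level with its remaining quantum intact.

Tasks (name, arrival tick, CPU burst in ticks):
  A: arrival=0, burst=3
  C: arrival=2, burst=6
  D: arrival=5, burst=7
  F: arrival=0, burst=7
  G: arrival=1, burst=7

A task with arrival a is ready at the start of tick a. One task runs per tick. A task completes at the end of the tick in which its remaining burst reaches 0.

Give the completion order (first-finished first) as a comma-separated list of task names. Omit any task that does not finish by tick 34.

completion order = A, C, F, G, D

t=0: L0/L1/L2 = AF/-/- → run A
t=1: L0/L1/L2 = AFG/-/- → run A
t=2: L0/L1/L2 = FGC/A/- → run F
t=3: L0/L1/L2 = FGC/A/- → run F
t=4: L0/L1/L2 = GC/AF/- → run G
t=5: L0/L1/L2 = GCD/AF/- → run G
t=6: L0/L1/L2 = CD/AFG/- → run C
t=7: L0/L1/L2 = CD/AFG/- → run C
t=8: L0/L1/L2 = D/AFGC/- → run D
t=9: L0/L1/L2 = D/AFGC/- → run D
t=10: L0/L1/L2 = -/AFGCD/- → run A
t=11: L0/L1/L2 = -/FGCD/- → run F
t=12: L0/L1/L2 = -/FGCD/- → run F
t=13: L0/L1/L2 = -/FGCD/- → run F
t=14: L0/L1/L2 = -/FGCD/- → run F
t=15: L0/L1/L2 = -/GCD/F → run G
t=16: L0/L1/L2 = -/GCD/F → run G
t=17: L0/L1/L2 = -/GCD/F → run G
t=18: L0/L1/L2 = -/GCD/F → run G
t=19: L0/L1/L2 = -/CD/FG → run C
t=20: L0/L1/L2 = -/CD/FG → run C
t=21: L0/L1/L2 = -/CD/FG → run C
t=22: L0/L1/L2 = -/CD/FG → run C
t=23: L0/L1/L2 = -/D/FG → run D
t=24: L0/L1/L2 = -/D/FG → run D
t=25: L0/L1/L2 = -/D/FG → run D
t=26: L0/L1/L2 = -/D/FG → run D
t=27: L0/L1/L2 = -/-/FGD → run F
t=28: L0/L1/L2 = -/-/GD → run G
t=29: L0/L1/L2 = -/-/D → run D
t=30: (idle)
t=31: (idle)
t=32: (idle)
t=33: (idle)
t=34: (idle)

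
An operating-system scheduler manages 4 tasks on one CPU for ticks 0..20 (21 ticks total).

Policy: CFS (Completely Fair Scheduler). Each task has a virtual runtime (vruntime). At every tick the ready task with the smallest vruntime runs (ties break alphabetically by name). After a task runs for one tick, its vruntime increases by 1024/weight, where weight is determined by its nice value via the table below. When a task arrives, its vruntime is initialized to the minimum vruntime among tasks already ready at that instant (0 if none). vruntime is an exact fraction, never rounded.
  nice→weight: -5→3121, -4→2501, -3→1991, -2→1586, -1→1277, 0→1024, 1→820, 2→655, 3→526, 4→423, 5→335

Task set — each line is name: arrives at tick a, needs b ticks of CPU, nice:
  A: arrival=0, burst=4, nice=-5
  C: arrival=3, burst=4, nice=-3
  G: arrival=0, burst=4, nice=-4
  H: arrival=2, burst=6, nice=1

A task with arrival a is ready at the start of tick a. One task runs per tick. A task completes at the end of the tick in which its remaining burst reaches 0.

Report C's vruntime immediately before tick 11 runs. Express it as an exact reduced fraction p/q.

vruntime(C, start of tick 11) = 8430592/6213911

t=0: vr[A=0 G=0] → run A
t=1: vr[A=1024/3121 G=0] → run G
t=2: vr[A=1024/3121 G=1024/2501 H=1024/3121] → run A
t=3: vr[A=2048/3121 C=1024/3121 G=1024/2501 H=1024/3121] → run C
t=4: vr[A=2048/3121 C=5234688/6213911 G=1024/2501 H=1024/3121] → run H
t=5: vr[A=2048/3121 C=5234688/6213911 G=1024/2501 H=1008896/639805] → run G
t=6: vr[A=2048/3121 C=5234688/6213911 G=2048/2501 H=1008896/639805] → run A
t=7: vr[A=3072/3121 C=5234688/6213911 G=2048/2501 H=1008896/639805] → run G
t=8: vr[A=3072/3121 C=5234688/6213911 G=3072/2501 H=1008896/639805] → run C
t=9: vr[A=3072/3121 C=8430592/6213911 G=3072/2501 H=1008896/639805] → run A
t=10: vr[C=8430592/6213911 G=3072/2501 H=1008896/639805] → run G
t=11: vr[C=8430592/6213911 H=1008896/639805] → run C
t=12: vr[C=11626496/6213911 H=1008896/639805] → run H
t=13: vr[C=11626496/6213911 H=1807872/639805] → run C
t=14: vr[H=1807872/639805] → run H
t=15: vr[H=2606848/639805] → run H
t=16: vr[H=3405824/639805] → run H
t=17: vr[H=840960/127961] → run H
t=18: (idle)
t=19: (idle)
t=20: (idle)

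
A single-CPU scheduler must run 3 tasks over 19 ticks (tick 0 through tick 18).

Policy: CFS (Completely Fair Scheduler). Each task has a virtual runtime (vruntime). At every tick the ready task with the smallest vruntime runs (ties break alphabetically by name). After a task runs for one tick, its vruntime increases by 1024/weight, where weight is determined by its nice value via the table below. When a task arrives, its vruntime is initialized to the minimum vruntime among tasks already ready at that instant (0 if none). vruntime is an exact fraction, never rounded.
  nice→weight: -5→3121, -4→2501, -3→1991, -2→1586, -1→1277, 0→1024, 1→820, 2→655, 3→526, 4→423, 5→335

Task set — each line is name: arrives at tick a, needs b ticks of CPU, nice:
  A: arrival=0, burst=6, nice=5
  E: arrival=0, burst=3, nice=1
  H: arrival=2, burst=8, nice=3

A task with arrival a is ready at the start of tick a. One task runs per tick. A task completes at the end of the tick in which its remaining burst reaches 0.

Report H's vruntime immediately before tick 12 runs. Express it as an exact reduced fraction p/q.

t=0: vr[A=0 E=0] → run A
t=1: vr[A=1024/335 E=0] → run E
t=2: vr[A=1024/335 E=256/205 H=256/205] → run E
t=3: vr[A=1024/335 E=512/205 H=256/205] → run H
t=4: vr[A=1024/335 E=512/205 H=172288/53915] → run E
t=5: vr[A=1024/335 H=172288/53915] → run A
t=6: vr[A=2048/335 H=172288/53915] → run H
t=7: vr[A=2048/335 H=277248/53915] → run H
t=8: vr[A=2048/335 H=382208/53915] → run A
t=9: vr[A=3072/335 H=382208/53915] → run H
t=10: vr[A=3072/335 H=487168/53915] → run H
t=11: vr[A=3072/335 H=592128/53915] → run A
t=12: vr[A=4096/335 H=592128/53915] → run H
t=13: vr[A=4096/335 H=697088/53915] → run A
t=14: vr[A=1024/67 H=697088/53915] → run H
t=15: vr[A=1024/67 H=802048/53915] → run H
t=16: vr[A=1024/67] → run A
t=17: (idle)
t=18: (idle)

vruntime(H, start of tick 12) = 592128/53915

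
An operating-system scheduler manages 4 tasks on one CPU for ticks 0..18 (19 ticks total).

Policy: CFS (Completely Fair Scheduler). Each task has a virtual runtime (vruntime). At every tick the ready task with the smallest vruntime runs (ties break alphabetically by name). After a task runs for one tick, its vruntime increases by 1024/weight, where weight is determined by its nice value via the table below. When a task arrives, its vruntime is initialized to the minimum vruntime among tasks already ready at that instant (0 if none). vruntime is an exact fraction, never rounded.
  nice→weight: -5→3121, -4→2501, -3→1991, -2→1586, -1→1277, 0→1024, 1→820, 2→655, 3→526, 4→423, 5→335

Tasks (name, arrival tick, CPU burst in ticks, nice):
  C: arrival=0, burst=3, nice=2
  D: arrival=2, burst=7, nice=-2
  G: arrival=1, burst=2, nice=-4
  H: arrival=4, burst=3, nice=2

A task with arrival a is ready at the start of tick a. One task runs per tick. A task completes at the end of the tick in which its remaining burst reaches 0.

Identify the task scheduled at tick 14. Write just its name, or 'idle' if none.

running at tick 14 = D

t=0: vr[C=0] → run C
t=1: vr[C=1024/655 G=1024/655] → run C
t=2: vr[C=2048/655 D=1024/655 G=1024/655] → run D
t=3: vr[C=2048/655 D=1147392/519415 G=1024/655] → run G
t=4: vr[C=2048/655 D=1147392/519415 G=3231744/1638155 H=3231744/1638155] → run G
t=5: vr[C=2048/655 D=1147392/519415 H=3231744/1638155] → run H
t=6: vr[C=2048/655 D=1147392/519415 H=5792768/1638155] → run D
t=7: vr[C=2048/655 D=1482752/519415 H=5792768/1638155] → run D
t=8: vr[C=2048/655 D=1818112/519415 H=5792768/1638155] → run C
t=9: vr[D=1818112/519415 H=5792768/1638155] → run D
t=10: vr[D=2153472/519415 H=5792768/1638155] → run H
t=11: vr[D=2153472/519415 H=8353792/1638155] → run D
t=12: vr[D=2488832/519415 H=8353792/1638155] → run D
t=13: vr[D=2824192/519415 H=8353792/1638155] → run H
t=14: vr[D=2824192/519415] → run D
t=15: (idle)
t=16: (idle)
t=17: (idle)
t=18: (idle)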